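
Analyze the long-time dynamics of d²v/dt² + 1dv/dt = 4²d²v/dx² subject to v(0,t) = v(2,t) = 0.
Long-time behavior: v → 0. Damping (γ=1) dissipates energy; oscillations decay exponentially.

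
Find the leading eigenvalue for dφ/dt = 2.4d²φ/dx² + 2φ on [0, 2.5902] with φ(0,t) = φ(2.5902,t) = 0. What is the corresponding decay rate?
Eigenvalues: λₙ = 2.4n²π²/2.5902² - 2.
First three modes:
  n=1: λ₁ = 2.4π²/2.5902² - 2 ≈ 1.531
  n=2: λ₂ = 9.6π²/2.5902² - 2 ≈ 12.122
  n=3: λ₃ = 21.6π²/2.5902² - 2 ≈ 29.775
Since 2.4π²/2.5902² ≈ 3.531 > 2, all λₙ > 0.
The n=1 mode decays slowest → dominates as t → ∞.
Asymptotic: φ ~ c₁ sin(πx/2.5902) e^{-λ₁t} with decay rate λ₁ ≈ 1.531.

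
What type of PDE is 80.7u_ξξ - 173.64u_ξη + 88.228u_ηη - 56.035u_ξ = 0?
With A = 80.7, B = -173.64, C = 88.228, the discriminant is 1670.8512. This is a hyperbolic PDE.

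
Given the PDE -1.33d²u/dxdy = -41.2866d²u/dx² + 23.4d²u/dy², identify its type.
Rewriting in standard form: 41.2866d²u/dx² - 1.33d²u/dxdy - 23.4d²u/dy² = 0. The second-order coefficients are A = 41.2866, B = -1.33, C = -23.4. Since B² - 4AC = 3866.19466 > 0, this is a hyperbolic PDE.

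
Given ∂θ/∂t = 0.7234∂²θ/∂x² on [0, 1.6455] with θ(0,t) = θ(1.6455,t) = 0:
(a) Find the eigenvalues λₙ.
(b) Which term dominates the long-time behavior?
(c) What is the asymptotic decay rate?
Eigenvalues: λₙ = 0.7234n²π²/1.6455².
First three modes:
  n=1: λ₁ = 0.7234π²/1.6455² ≈ 2.637
  n=2: λ₂ = 2.8936π²/1.6455² ≈ 10.547 (4× faster decay)
  n=3: λ₃ = 6.5106π²/1.6455² ≈ 23.731 (9× faster decay)
As t → ∞, higher modes decay exponentially faster. The n=1 mode dominates: θ ~ c₁ sin(πx/1.6455) e^{-λ₁t}.
Decay rate: λ₁ = 0.7234π²/1.6455² ≈ 2.637.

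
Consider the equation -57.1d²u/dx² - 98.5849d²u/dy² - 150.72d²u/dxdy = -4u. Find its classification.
Rewriting in standard form: -57.1d²u/dx² - 150.72d²u/dxdy - 98.5849d²u/dy² + 4u = 0. Hyperbolic. (A = -57.1, B = -150.72, C = -98.5849 gives B² - 4AC = 199.72724.)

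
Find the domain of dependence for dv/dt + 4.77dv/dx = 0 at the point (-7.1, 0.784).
A single point: x = -10.83968. The characteristic through (-7.1, 0.784) is x - 4.77t = const, so x = -7.1 - 4.77·0.784 = -10.83968.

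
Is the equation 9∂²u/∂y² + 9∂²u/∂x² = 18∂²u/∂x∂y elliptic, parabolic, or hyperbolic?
Rewriting in standard form: 9∂²u/∂x² - 18∂²u/∂x∂y + 9∂²u/∂y² = 0. Computing B² - 4AC with A = 9, B = -18, C = 9: discriminant = 0 (zero). Answer: parabolic.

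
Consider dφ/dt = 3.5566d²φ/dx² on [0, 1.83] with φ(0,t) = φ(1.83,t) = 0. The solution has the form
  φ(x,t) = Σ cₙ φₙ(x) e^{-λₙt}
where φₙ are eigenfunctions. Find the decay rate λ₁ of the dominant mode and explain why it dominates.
Eigenvalues: λₙ = 3.5566n²π²/1.83².
First three modes:
  n=1: λ₁ = 3.5566π²/1.83² ≈ 10.482
  n=2: λ₂ = 14.2264π²/1.83² ≈ 41.927 (4× faster decay)
  n=3: λ₃ = 32.0094π²/1.83² ≈ 94.335 (9× faster decay)
As t → ∞, higher modes decay exponentially faster. The n=1 mode dominates: φ ~ c₁ sin(πx/1.83) e^{-λ₁t}.
Decay rate: λ₁ = 3.5566π²/1.83² ≈ 10.482.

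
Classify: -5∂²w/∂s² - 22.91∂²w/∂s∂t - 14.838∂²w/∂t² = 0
Hyperbolic (discriminant = 228.1081).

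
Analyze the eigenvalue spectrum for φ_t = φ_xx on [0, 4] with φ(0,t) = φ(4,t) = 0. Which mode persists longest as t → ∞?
Eigenvalues: λₙ = n²π²/4².
First three modes:
  n=1: λ₁ = π²/4² ≈ 0.617
  n=2: λ₂ = 4π²/4² ≈ 2.467 (4× faster decay)
  n=3: λ₃ = 9π²/4² ≈ 5.552 (9× faster decay)
As t → ∞, higher modes decay exponentially faster. The n=1 mode dominates: φ ~ c₁ sin(πx/4) e^{-λ₁t}.
Decay rate: λ₁ = π²/4² ≈ 0.617.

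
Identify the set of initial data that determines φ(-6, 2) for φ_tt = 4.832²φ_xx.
Domain of dependence: [-15.664, 3.664]. Signals travel at speed 4.832, so data within |x - -6| ≤ 4.832·2 = 9.664 can reach the point.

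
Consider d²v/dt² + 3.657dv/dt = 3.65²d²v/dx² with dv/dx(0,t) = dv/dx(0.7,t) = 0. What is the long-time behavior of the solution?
As t → ∞, v → constant (steady state). Damping (γ=3.657) dissipates the nonconstant modes; with Neumann BCs the spatial average obeys M''+γM'=0 and tends to a finite limit.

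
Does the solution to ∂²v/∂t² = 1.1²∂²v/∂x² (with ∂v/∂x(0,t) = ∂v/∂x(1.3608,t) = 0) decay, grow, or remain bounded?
v oscillates about a mean that drifts linearly in t (generically unbounded; no decay). There is no damping, so the nonconstant modes persist as standing waves (energy conserved, no decay). But with Neumann conditions at both ends the constant mode has eigenvalue 0: the spatial mean M(t) of v satisfies M'' = 0, so M(t) = M(0) + M'(0)·t. Unless the initial velocity has zero mean (∫v_t(x,0)dx = 0), the solution grows linearly in t (unbounded, though not exponentially); if it does have zero mean, the solution stays bounded and simply oscillates.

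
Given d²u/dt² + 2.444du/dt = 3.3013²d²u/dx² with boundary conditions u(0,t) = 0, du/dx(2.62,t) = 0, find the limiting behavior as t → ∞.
u → 0. Damping (γ=2.444) dissipates energy; oscillations decay exponentially.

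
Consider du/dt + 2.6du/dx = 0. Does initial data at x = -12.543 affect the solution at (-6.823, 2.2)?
Yes. The characteristic through (-6.823, 2.2) passes through x = -12.543.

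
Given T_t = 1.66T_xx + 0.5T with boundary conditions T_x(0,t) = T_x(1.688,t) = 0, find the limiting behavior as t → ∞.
T grows unboundedly. With Neumann BCs the constant mode has diffusion eigenvalue 0, so any r > 0 makes it grow like e^(0.5t); solution grows exponentially.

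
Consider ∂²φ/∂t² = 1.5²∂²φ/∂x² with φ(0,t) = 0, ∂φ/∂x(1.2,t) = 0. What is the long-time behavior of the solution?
As t → ∞, φ oscillates (no decay). Energy is conserved; the solution oscillates indefinitely as standing waves.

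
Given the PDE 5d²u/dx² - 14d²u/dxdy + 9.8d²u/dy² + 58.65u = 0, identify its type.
The second-order coefficients are A = 5, B = -14, C = 9.8. Since B² - 4AC = 0 = 0, this is a parabolic PDE.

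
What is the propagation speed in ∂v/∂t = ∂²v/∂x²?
Infinite. The heat equation is parabolic, not hyperbolic, so disturbances propagate instantly.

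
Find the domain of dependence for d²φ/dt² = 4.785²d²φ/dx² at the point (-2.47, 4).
Domain of dependence: [-21.61, 16.67]. Signals travel at speed 4.785, so data within |x - -2.47| ≤ 4.785·4 = 19.14 can reach the point.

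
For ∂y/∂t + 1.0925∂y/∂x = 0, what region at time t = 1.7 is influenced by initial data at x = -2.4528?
At x = -0.59555. The characteristic carries data from (-2.4528, 0) to (-0.59555, 1.7).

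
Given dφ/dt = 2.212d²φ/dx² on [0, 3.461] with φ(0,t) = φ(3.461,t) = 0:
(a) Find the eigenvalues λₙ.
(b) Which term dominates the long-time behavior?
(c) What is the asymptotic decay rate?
Eigenvalues: λₙ = 2.212n²π²/3.461².
First three modes:
  n=1: λ₁ = 2.212π²/3.461² ≈ 1.823
  n=2: λ₂ = 8.848π²/3.461² ≈ 7.29 (4× faster decay)
  n=3: λ₃ = 19.908π²/3.461² ≈ 16.403 (9× faster decay)
As t → ∞, higher modes decay exponentially faster. The n=1 mode dominates: φ ~ c₁ sin(πx/3.461) e^{-λ₁t}.
Decay rate: λ₁ = 2.212π²/3.461² ≈ 1.823.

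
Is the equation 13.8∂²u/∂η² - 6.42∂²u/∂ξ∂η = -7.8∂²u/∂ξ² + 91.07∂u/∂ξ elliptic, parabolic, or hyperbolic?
Rewriting in standard form: 7.8∂²u/∂ξ² - 6.42∂²u/∂ξ∂η + 13.8∂²u/∂η² - 91.07∂u/∂ξ = 0. Computing B² - 4AC with A = 7.8, B = -6.42, C = 13.8: discriminant = -389.3436 (negative). Answer: elliptic.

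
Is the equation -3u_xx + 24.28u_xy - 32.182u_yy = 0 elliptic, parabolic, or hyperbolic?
Computing B² - 4AC with A = -3, B = 24.28, C = -32.182: discriminant = 203.3344 (positive). Answer: hyperbolic.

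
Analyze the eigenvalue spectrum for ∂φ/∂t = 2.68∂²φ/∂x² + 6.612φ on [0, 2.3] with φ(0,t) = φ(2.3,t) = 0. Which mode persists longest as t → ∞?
Eigenvalues: λₙ = 2.68n²π²/2.3² - 6.612.
First three modes:
  n=1: λ₁ = 2.68π²/2.3² - 6.612 ≈ -1.612
  n=2: λ₂ = 10.72π²/2.3² - 6.612 ≈ 13.388
  n=3: λ₃ = 24.12π²/2.3² - 6.612 ≈ 38.389
Since 2.68π²/2.3² ≈ 5 < 6.612, λ₁ < 0.
The n=1 mode grows fastest (−λₙ is largest for n=1) → dominates.
Asymptotic: φ ~ c₁ sin(πx/2.3) e^{1.612t} (exponential growth at rate −λ₁ ≈ 1.612).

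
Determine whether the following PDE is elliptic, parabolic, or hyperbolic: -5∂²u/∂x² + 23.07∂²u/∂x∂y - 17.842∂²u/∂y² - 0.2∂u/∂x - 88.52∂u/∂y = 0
Coefficients: A = -5, B = 23.07, C = -17.842. B² - 4AC = 175.3849, which is positive, so the equation is hyperbolic.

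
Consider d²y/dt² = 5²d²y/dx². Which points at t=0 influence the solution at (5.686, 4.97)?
Domain of dependence: [-19.164, 30.536]. Signals travel at speed 5, so data within |x - 5.686| ≤ 5·4.97 = 24.85 can reach the point.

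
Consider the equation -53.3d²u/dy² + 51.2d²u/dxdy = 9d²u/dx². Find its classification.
Rewriting in standard form: -9d²u/dx² + 51.2d²u/dxdy - 53.3d²u/dy² = 0. Hyperbolic. (A = -9, B = 51.2, C = -53.3 gives B² - 4AC = 702.64.)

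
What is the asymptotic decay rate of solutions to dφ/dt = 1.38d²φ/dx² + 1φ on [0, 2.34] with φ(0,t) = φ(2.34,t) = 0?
Eigenvalues: λₙ = 1.38n²π²/2.34² - 1.
First three modes:
  n=1: λ₁ = 1.38π²/2.34² - 1 ≈ 1.487
  n=2: λ₂ = 5.52π²/2.34² - 1 ≈ 8.95
  n=3: λ₃ = 12.42π²/2.34² - 1 ≈ 21.387
Since 1.38π²/2.34² ≈ 2.487 > 1, all λₙ > 0.
The n=1 mode decays slowest → dominates as t → ∞.
Asymptotic: φ ~ c₁ sin(πx/2.34) e^{-λ₁t} with decay rate λ₁ ≈ 1.487.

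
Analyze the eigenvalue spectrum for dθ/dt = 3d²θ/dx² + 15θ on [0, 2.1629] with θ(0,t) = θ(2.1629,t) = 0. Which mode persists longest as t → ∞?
Eigenvalues: λₙ = 3n²π²/2.1629² - 15.
First three modes:
  n=1: λ₁ = 3π²/2.1629² - 15 ≈ -8.671
  n=2: λ₂ = 12π²/2.1629² - 15 ≈ 10.317
  n=3: λ₃ = 27π²/2.1629² - 15 ≈ 41.963
Since 3π²/2.1629² ≈ 6.329 < 15, λ₁ < 0.
The n=1 mode grows fastest (−λₙ is largest for n=1) → dominates.
Asymptotic: θ ~ c₁ sin(πx/2.1629) e^{8.671t} (exponential growth at rate −λ₁ ≈ 8.671).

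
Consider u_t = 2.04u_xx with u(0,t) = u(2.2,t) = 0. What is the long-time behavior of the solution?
As t → ∞, u → 0. Heat diffuses out through both boundaries.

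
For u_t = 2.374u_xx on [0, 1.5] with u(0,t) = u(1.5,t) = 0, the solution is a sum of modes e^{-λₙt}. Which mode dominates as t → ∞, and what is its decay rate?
Eigenvalues: λₙ = 2.374n²π²/1.5².
First three modes:
  n=1: λ₁ = 2.374π²/1.5² ≈ 10.414
  n=2: λ₂ = 9.496π²/1.5² ≈ 41.654 (4× faster decay)
  n=3: λ₃ = 21.366π²/1.5² ≈ 93.722 (9× faster decay)
As t → ∞, higher modes decay exponentially faster. The n=1 mode dominates: u ~ c₁ sin(πx/1.5) e^{-λ₁t}.
Decay rate: λ₁ = 2.374π²/1.5² ≈ 10.414.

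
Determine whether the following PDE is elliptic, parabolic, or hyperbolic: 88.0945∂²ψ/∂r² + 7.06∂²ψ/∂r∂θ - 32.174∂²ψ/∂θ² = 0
Coefficients: A = 88.0945, B = 7.06, C = -32.174. B² - 4AC = 11387.253372, which is positive, so the equation is hyperbolic.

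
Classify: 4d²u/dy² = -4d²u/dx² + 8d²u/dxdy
Rewriting in standard form: 4d²u/dx² - 8d²u/dxdy + 4d²u/dy² = 0. Parabolic (discriminant = 0).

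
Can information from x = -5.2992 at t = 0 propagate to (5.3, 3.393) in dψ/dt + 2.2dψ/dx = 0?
No. Only data at x = -2.1646 affects (5.3, 3.393). Advection has one-way propagation along characteristics.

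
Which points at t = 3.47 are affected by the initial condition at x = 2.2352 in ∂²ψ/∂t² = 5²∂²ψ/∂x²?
Domain of influence: [-15.1148, 19.5852]. Data at x = 2.2352 spreads outward at speed 5.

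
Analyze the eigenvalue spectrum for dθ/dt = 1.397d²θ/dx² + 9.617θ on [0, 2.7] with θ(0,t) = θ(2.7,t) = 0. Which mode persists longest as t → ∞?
Eigenvalues: λₙ = 1.397n²π²/2.7² - 9.617.
First three modes:
  n=1: λ₁ = 1.397π²/2.7² - 9.617 ≈ -7.726
  n=2: λ₂ = 5.588π²/2.7² - 9.617 ≈ -2.052
  n=3: λ₃ = 12.573π²/2.7² - 9.617 ≈ 7.405
Since 1.397π²/2.7² ≈ 1.891 < 9.617, λ₁ < 0.
The n=1 mode grows fastest (−λₙ is largest for n=1) → dominates.
Asymptotic: θ ~ c₁ sin(πx/2.7) e^{7.726t} (exponential growth at rate −λ₁ ≈ 7.726).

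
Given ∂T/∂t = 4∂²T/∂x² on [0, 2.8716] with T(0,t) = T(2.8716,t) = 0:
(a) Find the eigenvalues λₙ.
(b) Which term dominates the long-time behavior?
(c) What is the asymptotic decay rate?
Eigenvalues: λₙ = 4n²π²/2.8716².
First three modes:
  n=1: λ₁ = 4π²/2.8716² ≈ 4.788
  n=2: λ₂ = 16π²/2.8716² ≈ 19.15 (4× faster decay)
  n=3: λ₃ = 36π²/2.8716² ≈ 43.088 (9× faster decay)
As t → ∞, higher modes decay exponentially faster. The n=1 mode dominates: T ~ c₁ sin(πx/2.8716) e^{-λ₁t}.
Decay rate: λ₁ = 4π²/2.8716² ≈ 4.788.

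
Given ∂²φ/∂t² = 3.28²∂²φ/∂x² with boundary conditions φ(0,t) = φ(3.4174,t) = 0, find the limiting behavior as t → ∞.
φ oscillates (no decay). Energy is conserved; the solution oscillates indefinitely as standing waves.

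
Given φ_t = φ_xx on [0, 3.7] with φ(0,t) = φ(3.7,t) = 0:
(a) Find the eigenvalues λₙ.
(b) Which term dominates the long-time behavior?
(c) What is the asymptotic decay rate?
Eigenvalues: λₙ = n²π²/3.7².
First three modes:
  n=1: λ₁ = π²/3.7² ≈ 0.721
  n=2: λ₂ = 4π²/3.7² ≈ 2.884 (4× faster decay)
  n=3: λ₃ = 9π²/3.7² ≈ 6.488 (9× faster decay)
As t → ∞, higher modes decay exponentially faster. The n=1 mode dominates: φ ~ c₁ sin(πx/3.7) e^{-λ₁t}.
Decay rate: λ₁ = π²/3.7² ≈ 0.721.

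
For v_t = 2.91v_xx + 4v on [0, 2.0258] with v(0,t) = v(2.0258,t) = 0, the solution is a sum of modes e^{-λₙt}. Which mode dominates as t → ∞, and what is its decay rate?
Eigenvalues: λₙ = 2.91n²π²/2.0258² - 4.
First three modes:
  n=1: λ₁ = 2.91π²/2.0258² - 4 ≈ 2.998
  n=2: λ₂ = 11.64π²/2.0258² - 4 ≈ 23.994
  n=3: λ₃ = 26.19π²/2.0258² - 4 ≈ 58.986
Since 2.91π²/2.0258² ≈ 6.998 > 4, all λₙ > 0.
The n=1 mode decays slowest → dominates as t → ∞.
Asymptotic: v ~ c₁ sin(πx/2.0258) e^{-λ₁t} with decay rate λ₁ ≈ 2.998.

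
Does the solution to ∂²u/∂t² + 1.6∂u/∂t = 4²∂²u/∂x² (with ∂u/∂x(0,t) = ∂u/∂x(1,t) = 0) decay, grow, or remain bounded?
u → constant (steady state). Damping (γ=1.6) dissipates the nonconstant modes; with Neumann BCs the spatial average obeys M''+γM'=0 and tends to a finite limit.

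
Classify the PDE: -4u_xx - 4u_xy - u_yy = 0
A = -4, B = -4, C = -1. Discriminant B² - 4AC = 0. Since 0 = 0, parabolic.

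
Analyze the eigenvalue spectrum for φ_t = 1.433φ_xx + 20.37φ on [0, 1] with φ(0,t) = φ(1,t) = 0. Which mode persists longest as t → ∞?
Eigenvalues: λₙ = 1.433n²π²/1² - 20.37.
First three modes:
  n=1: λ₁ = 1.433π² - 20.37 ≈ -6.227
  n=2: λ₂ = 5.732π² - 20.37 ≈ 36.203
  n=3: λ₃ = 12.897π² - 20.37 ≈ 106.918
Since 1.433π² ≈ 14.143 < 20.37, λ₁ < 0.
The n=1 mode grows fastest (−λₙ is largest for n=1) → dominates.
Asymptotic: φ ~ c₁ sin(πx/1) e^{6.227t} (exponential growth at rate −λ₁ ≈ 6.227).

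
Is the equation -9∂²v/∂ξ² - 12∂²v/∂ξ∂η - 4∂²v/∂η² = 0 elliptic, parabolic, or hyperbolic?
Computing B² - 4AC with A = -9, B = -12, C = -4: discriminant = 0 (zero). Answer: parabolic.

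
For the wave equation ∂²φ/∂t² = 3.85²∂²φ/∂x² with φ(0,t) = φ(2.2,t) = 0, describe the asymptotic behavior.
φ oscillates (no decay). Energy is conserved; the solution oscillates indefinitely as standing waves.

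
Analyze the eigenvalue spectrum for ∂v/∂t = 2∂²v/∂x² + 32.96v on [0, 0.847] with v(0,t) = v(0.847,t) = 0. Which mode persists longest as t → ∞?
Eigenvalues: λₙ = 2n²π²/0.847² - 32.96.
First three modes:
  n=1: λ₁ = 2π²/0.847² - 32.96 ≈ -5.445
  n=2: λ₂ = 8π²/0.847² - 32.96 ≈ 77.098
  n=3: λ₃ = 18π²/0.847² - 32.96 ≈ 214.671
Since 2π²/0.847² ≈ 27.515 < 32.96, λ₁ < 0.
The n=1 mode grows fastest (−λₙ is largest for n=1) → dominates.
Asymptotic: v ~ c₁ sin(πx/0.847) e^{5.445t} (exponential growth at rate −λ₁ ≈ 5.445).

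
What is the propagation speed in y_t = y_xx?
Infinite. The heat equation is parabolic, not hyperbolic, so disturbances propagate instantly.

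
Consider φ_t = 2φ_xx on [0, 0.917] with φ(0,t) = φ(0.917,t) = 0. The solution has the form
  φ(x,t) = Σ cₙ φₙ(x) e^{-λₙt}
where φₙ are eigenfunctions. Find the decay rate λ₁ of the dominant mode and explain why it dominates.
Eigenvalues: λₙ = 2n²π²/0.917².
First three modes:
  n=1: λ₁ = 2π²/0.917² ≈ 23.474
  n=2: λ₂ = 8π²/0.917² ≈ 93.897 (4× faster decay)
  n=3: λ₃ = 18π²/0.917² ≈ 211.268 (9× faster decay)
As t → ∞, higher modes decay exponentially faster. The n=1 mode dominates: φ ~ c₁ sin(πx/0.917) e^{-λ₁t}.
Decay rate: λ₁ = 2π²/0.917² ≈ 23.474.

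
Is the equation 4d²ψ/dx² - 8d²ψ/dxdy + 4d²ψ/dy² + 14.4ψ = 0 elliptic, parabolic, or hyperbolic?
Computing B² - 4AC with A = 4, B = -8, C = 4: discriminant = 0 (zero). Answer: parabolic.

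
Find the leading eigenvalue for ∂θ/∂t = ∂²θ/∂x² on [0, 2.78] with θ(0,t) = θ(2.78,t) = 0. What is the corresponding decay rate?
Eigenvalues: λₙ = n²π²/2.78².
First three modes:
  n=1: λ₁ = π²/2.78² ≈ 1.277
  n=2: λ₂ = 4π²/2.78² ≈ 5.108 (4× faster decay)
  n=3: λ₃ = 9π²/2.78² ≈ 11.494 (9× faster decay)
As t → ∞, higher modes decay exponentially faster. The n=1 mode dominates: θ ~ c₁ sin(πx/2.78) e^{-λ₁t}.
Decay rate: λ₁ = π²/2.78² ≈ 1.277.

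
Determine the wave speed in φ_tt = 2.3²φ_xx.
Speed = 2.3. Information travels along characteristics x = x₀ ± 2.3t.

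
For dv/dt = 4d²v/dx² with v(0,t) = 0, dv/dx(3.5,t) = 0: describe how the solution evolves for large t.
v → 0. Heat escapes through the Dirichlet boundary.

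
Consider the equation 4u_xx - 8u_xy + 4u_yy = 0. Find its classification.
Parabolic. (A = 4, B = -8, C = 4 gives B² - 4AC = 0.)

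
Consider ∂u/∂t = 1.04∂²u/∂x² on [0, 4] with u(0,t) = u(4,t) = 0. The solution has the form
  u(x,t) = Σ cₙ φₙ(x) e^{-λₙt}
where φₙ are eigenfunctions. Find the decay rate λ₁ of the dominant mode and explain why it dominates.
Eigenvalues: λₙ = 1.04n²π²/4².
First three modes:
  n=1: λ₁ = 1.04π²/4² ≈ 0.642
  n=2: λ₂ = 4.16π²/4² ≈ 2.566 (4× faster decay)
  n=3: λ₃ = 9.36π²/4² ≈ 5.774 (9× faster decay)
As t → ∞, higher modes decay exponentially faster. The n=1 mode dominates: u ~ c₁ sin(πx/4) e^{-λ₁t}.
Decay rate: λ₁ = 1.04π²/4² ≈ 0.642.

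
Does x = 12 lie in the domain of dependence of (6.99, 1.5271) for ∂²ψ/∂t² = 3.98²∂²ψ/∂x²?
Yes. The domain of dependence is [0.912142, 13.067858], and 12 ∈ [0.912142, 13.067858].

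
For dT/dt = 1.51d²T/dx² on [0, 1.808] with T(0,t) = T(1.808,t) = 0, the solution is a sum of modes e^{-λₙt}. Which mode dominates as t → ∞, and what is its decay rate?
Eigenvalues: λₙ = 1.51n²π²/1.808².
First three modes:
  n=1: λ₁ = 1.51π²/1.808² ≈ 4.559
  n=2: λ₂ = 6.04π²/1.808² ≈ 18.236 (4× faster decay)
  n=3: λ₃ = 13.59π²/1.808² ≈ 41.032 (9× faster decay)
As t → ∞, higher modes decay exponentially faster. The n=1 mode dominates: T ~ c₁ sin(πx/1.808) e^{-λ₁t}.
Decay rate: λ₁ = 1.51π²/1.808² ≈ 4.559.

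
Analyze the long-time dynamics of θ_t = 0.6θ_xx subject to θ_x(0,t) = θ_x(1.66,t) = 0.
Long-time behavior: θ → constant (steady state). Heat is conserved (no flux at boundaries); solution approaches the spatial average.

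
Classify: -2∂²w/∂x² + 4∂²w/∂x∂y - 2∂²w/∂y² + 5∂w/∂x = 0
Parabolic (discriminant = 0).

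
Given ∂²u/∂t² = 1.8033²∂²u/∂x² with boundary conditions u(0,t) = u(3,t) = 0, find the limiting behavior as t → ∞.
u oscillates (no decay). Energy is conserved; the solution oscillates indefinitely as standing waves.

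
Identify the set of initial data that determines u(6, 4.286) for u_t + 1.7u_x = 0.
A single point: x = -1.2862. The characteristic through (6, 4.286) is x - 1.7t = const, so x = 6 - 1.7·4.286 = -1.2862.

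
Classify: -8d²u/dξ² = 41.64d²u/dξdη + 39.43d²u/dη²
Rewriting in standard form: -8d²u/dξ² - 41.64d²u/dξdη - 39.43d²u/dη² = 0. Hyperbolic (discriminant = 472.1296).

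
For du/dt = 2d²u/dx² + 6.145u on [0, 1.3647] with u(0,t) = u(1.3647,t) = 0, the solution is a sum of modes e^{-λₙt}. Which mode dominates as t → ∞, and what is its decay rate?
Eigenvalues: λₙ = 2n²π²/1.3647² - 6.145.
First three modes:
  n=1: λ₁ = 2π²/1.3647² - 6.145 ≈ 4.454
  n=2: λ₂ = 8π²/1.3647² - 6.145 ≈ 36.25
  n=3: λ₃ = 18π²/1.3647² - 6.145 ≈ 89.244
Since 2π²/1.3647² ≈ 10.599 > 6.145, all λₙ > 0.
The n=1 mode decays slowest → dominates as t → ∞.
Asymptotic: u ~ c₁ sin(πx/1.3647) e^{-λ₁t} with decay rate λ₁ ≈ 4.454.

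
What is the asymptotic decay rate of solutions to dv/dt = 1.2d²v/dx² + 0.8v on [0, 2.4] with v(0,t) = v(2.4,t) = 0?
Eigenvalues: λₙ = 1.2n²π²/2.4² - 0.8.
First three modes:
  n=1: λ₁ = 1.2π²/2.4² - 0.8 ≈ 1.256
  n=2: λ₂ = 4.8π²/2.4² - 0.8 ≈ 7.425
  n=3: λ₃ = 10.8π²/2.4² - 0.8 ≈ 17.706
Since 1.2π²/2.4² ≈ 2.056 > 0.8, all λₙ > 0.
The n=1 mode decays slowest → dominates as t → ∞.
Asymptotic: v ~ c₁ sin(πx/2.4) e^{-λ₁t} with decay rate λ₁ ≈ 1.256.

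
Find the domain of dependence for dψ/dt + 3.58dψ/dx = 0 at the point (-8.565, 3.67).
A single point: x = -21.7036. The characteristic through (-8.565, 3.67) is x - 3.58t = const, so x = -8.565 - 3.58·3.67 = -21.7036.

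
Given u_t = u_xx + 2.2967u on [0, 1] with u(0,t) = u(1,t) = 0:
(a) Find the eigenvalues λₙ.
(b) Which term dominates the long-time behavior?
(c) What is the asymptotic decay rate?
Eigenvalues: λₙ = n²π²/1² - 2.2967.
First three modes:
  n=1: λ₁ = π² - 2.2967 ≈ 7.573
  n=2: λ₂ = 4π² - 2.2967 ≈ 37.182
  n=3: λ₃ = 9π² - 2.2967 ≈ 86.53
Since π² ≈ 9.87 > 2.2967, all λₙ > 0.
The n=1 mode decays slowest → dominates as t → ∞.
Asymptotic: u ~ c₁ sin(πx/1) e^{-λ₁t} with decay rate λ₁ ≈ 7.573.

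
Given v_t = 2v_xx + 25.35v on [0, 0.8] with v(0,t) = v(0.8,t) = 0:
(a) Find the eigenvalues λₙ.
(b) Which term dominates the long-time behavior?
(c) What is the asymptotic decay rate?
Eigenvalues: λₙ = 2n²π²/0.8² - 25.35.
First three modes:
  n=1: λ₁ = 2π²/0.8² - 25.35 ≈ 5.493
  n=2: λ₂ = 8π²/0.8² - 25.35 ≈ 98.02
  n=3: λ₃ = 18π²/0.8² - 25.35 ≈ 252.233
Since 2π²/0.8² ≈ 30.843 > 25.35, all λₙ > 0.
The n=1 mode decays slowest → dominates as t → ∞.
Asymptotic: v ~ c₁ sin(πx/0.8) e^{-λ₁t} with decay rate λ₁ ≈ 5.493.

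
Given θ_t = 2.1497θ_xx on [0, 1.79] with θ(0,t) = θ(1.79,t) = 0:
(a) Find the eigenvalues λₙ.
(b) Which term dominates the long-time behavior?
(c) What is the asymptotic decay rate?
Eigenvalues: λₙ = 2.1497n²π²/1.79².
First three modes:
  n=1: λ₁ = 2.1497π²/1.79² ≈ 6.622
  n=2: λ₂ = 8.5988π²/1.79² ≈ 26.487 (4× faster decay)
  n=3: λ₃ = 19.3473π²/1.79² ≈ 59.596 (9× faster decay)
As t → ∞, higher modes decay exponentially faster. The n=1 mode dominates: θ ~ c₁ sin(πx/1.79) e^{-λ₁t}.
Decay rate: λ₁ = 2.1497π²/1.79² ≈ 6.622.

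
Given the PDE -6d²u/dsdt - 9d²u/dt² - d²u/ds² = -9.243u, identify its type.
Rewriting in standard form: -d²u/ds² - 6d²u/dsdt - 9d²u/dt² + 9.243u = 0. The second-order coefficients are A = -1, B = -6, C = -9. Since B² - 4AC = 0 = 0, this is a parabolic PDE.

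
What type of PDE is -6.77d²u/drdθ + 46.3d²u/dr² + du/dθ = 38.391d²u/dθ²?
Rewriting in standard form: 46.3d²u/dr² - 6.77d²u/drdθ - 38.391d²u/dθ² + du/dθ = 0. With A = 46.3, B = -6.77, C = -38.391, the discriminant is 7155.8461. This is a hyperbolic PDE.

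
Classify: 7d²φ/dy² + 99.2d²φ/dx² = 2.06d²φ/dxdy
Rewriting in standard form: 99.2d²φ/dx² - 2.06d²φ/dxdy + 7d²φ/dy² = 0. Elliptic (discriminant = -2773.3564).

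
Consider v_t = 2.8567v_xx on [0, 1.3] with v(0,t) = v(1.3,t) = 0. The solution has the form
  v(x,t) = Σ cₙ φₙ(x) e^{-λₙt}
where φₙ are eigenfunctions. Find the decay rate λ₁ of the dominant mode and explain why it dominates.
Eigenvalues: λₙ = 2.8567n²π²/1.3².
First three modes:
  n=1: λ₁ = 2.8567π²/1.3² ≈ 16.683
  n=2: λ₂ = 11.4268π²/1.3² ≈ 66.733 (4× faster decay)
  n=3: λ₃ = 25.7103π²/1.3² ≈ 150.148 (9× faster decay)
As t → ∞, higher modes decay exponentially faster. The n=1 mode dominates: v ~ c₁ sin(πx/1.3) e^{-λ₁t}.
Decay rate: λ₁ = 2.8567π²/1.3² ≈ 16.683.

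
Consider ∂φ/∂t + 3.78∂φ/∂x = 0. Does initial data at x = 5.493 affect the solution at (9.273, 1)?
Yes. The characteristic through (9.273, 1) passes through x = 5.493.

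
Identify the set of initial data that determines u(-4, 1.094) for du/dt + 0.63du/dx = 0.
A single point: x = -4.68922. The characteristic through (-4, 1.094) is x - 0.63t = const, so x = -4 - 0.63·1.094 = -4.68922.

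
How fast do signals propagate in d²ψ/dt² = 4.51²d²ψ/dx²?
Speed = 4.51. Information travels along characteristics x = x₀ ± 4.51t.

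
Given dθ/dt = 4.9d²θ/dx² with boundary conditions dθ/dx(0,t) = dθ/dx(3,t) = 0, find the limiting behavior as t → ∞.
θ → constant (steady state). Heat is conserved (no flux at boundaries); solution approaches the spatial average.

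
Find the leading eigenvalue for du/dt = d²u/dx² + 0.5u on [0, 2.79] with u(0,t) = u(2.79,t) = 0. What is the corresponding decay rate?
Eigenvalues: λₙ = n²π²/2.79² - 0.5.
First three modes:
  n=1: λ₁ = π²/2.79² - 0.5 ≈ 0.768
  n=2: λ₂ = 4π²/2.79² - 0.5 ≈ 4.572
  n=3: λ₃ = 9π²/2.79² - 0.5 ≈ 10.911
Since π²/2.79² ≈ 1.268 > 0.5, all λₙ > 0.
The n=1 mode decays slowest → dominates as t → ∞.
Asymptotic: u ~ c₁ sin(πx/2.79) e^{-λ₁t} with decay rate λ₁ ≈ 0.768.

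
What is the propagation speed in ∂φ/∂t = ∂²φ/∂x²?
Infinite. The heat equation is parabolic, not hyperbolic, so disturbances propagate instantly.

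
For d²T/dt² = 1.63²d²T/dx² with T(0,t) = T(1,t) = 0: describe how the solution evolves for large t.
T oscillates (no decay). Energy is conserved; the solution oscillates indefinitely as standing waves.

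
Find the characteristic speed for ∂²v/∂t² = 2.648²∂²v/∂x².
Speed = 2.648. Information travels along characteristics x = x₀ ± 2.648t.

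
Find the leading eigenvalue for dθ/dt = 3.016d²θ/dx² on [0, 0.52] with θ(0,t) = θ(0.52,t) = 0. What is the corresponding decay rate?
Eigenvalues: λₙ = 3.016n²π²/0.52².
First three modes:
  n=1: λ₁ = 3.016π²/0.52² ≈ 110.084
  n=2: λ₂ = 12.064π²/0.52² ≈ 440.336 (4× faster decay)
  n=3: λ₃ = 27.144π²/0.52² ≈ 990.756 (9× faster decay)
As t → ∞, higher modes decay exponentially faster. The n=1 mode dominates: θ ~ c₁ sin(πx/0.52) e^{-λ₁t}.
Decay rate: λ₁ = 3.016π²/0.52² ≈ 110.084.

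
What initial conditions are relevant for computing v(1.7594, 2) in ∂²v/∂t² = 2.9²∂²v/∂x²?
Domain of dependence: [-4.0406, 7.5594]. Signals travel at speed 2.9, so data within |x - 1.7594| ≤ 2.9·2 = 5.8 can reach the point.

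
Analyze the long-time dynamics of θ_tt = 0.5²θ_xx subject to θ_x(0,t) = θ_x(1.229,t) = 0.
Long-time behavior: θ oscillates about a mean that drifts linearly in t (generically unbounded; no decay). There is no damping, so the nonconstant modes persist as standing waves (energy conserved, no decay). But with Neumann conditions at both ends the constant mode has eigenvalue 0: the spatial mean M(t) of θ satisfies M'' = 0, so M(t) = M(0) + M'(0)·t. Unless the initial velocity has zero mean (∫θ_t(x,0)dx = 0), the solution grows linearly in t (unbounded, though not exponentially); if it does have zero mean, the solution stays bounded and simply oscillates.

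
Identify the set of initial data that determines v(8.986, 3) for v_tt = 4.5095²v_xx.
Domain of dependence: [-4.5425, 22.5145]. Signals travel at speed 4.5095, so data within |x - 8.986| ≤ 4.5095·3 = 13.5285 can reach the point.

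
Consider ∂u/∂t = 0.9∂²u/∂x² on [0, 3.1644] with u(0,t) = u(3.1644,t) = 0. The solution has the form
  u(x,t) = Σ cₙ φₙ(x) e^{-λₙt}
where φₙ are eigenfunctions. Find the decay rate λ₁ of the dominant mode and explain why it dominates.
Eigenvalues: λₙ = 0.9n²π²/3.1644².
First three modes:
  n=1: λ₁ = 0.9π²/3.1644² ≈ 0.887
  n=2: λ₂ = 3.6π²/3.1644² ≈ 3.548 (4× faster decay)
  n=3: λ₃ = 8.1π²/3.1644² ≈ 7.984 (9× faster decay)
As t → ∞, higher modes decay exponentially faster. The n=1 mode dominates: u ~ c₁ sin(πx/3.1644) e^{-λ₁t}.
Decay rate: λ₁ = 0.9π²/3.1644² ≈ 0.887.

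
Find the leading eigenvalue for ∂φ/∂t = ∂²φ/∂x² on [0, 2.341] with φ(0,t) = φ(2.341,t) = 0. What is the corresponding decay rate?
Eigenvalues: λₙ = n²π²/2.341².
First three modes:
  n=1: λ₁ = π²/2.341² ≈ 1.801
  n=2: λ₂ = 4π²/2.341² ≈ 7.204 (4× faster decay)
  n=3: λ₃ = 9π²/2.341² ≈ 16.208 (9× faster decay)
As t → ∞, higher modes decay exponentially faster. The n=1 mode dominates: φ ~ c₁ sin(πx/2.341) e^{-λ₁t}.
Decay rate: λ₁ = π²/2.341² ≈ 1.801.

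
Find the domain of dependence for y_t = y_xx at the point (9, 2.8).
The entire real line. The heat equation has infinite propagation speed: any initial disturbance instantly affects all points (though exponentially small far away).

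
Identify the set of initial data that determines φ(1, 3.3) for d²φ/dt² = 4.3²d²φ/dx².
Domain of dependence: [-13.19, 15.19]. Signals travel at speed 4.3, so data within |x - 1| ≤ 4.3·3.3 = 14.19 can reach the point.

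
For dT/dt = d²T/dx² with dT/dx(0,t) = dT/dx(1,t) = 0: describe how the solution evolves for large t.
T → constant (steady state). Heat is conserved (no flux at boundaries); solution approaches the spatial average.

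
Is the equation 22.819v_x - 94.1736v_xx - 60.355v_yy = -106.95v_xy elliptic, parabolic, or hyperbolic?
Rewriting in standard form: -94.1736v_xx + 106.95v_xy - 60.355v_yy + 22.819v_x = 0. Computing B² - 4AC with A = -94.1736, B = 106.95, C = -60.355: discriminant = -11297.088012 (negative). Answer: elliptic.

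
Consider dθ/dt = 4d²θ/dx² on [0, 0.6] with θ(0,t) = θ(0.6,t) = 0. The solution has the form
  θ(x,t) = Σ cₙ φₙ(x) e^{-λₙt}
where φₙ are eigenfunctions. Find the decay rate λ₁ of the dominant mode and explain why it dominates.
Eigenvalues: λₙ = 4n²π²/0.6².
First three modes:
  n=1: λ₁ = 4π²/0.6² ≈ 109.662
  n=2: λ₂ = 16π²/0.6² ≈ 438.649 (4× faster decay)
  n=3: λ₃ = 36π²/0.6² ≈ 986.96 (9× faster decay)
As t → ∞, higher modes decay exponentially faster. The n=1 mode dominates: θ ~ c₁ sin(πx/0.6) e^{-λ₁t}.
Decay rate: λ₁ = 4π²/0.6² ≈ 109.662.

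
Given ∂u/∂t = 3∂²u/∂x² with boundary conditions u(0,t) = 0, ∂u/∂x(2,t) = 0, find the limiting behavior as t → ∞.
u → 0. Heat escapes through the Dirichlet boundary.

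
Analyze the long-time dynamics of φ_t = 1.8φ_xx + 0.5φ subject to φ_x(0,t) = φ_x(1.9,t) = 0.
Long-time behavior: φ grows unboundedly. With Neumann BCs the constant mode has diffusion eigenvalue 0, so any r > 0 makes it grow like e^(0.5t); solution grows exponentially.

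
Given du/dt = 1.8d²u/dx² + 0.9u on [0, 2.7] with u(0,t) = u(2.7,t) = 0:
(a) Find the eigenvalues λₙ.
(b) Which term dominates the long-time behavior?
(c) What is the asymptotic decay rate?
Eigenvalues: λₙ = 1.8n²π²/2.7² - 0.9.
First three modes:
  n=1: λ₁ = 1.8π²/2.7² - 0.9 ≈ 1.537
  n=2: λ₂ = 7.2π²/2.7² - 0.9 ≈ 8.848
  n=3: λ₃ = 16.2π²/2.7² - 0.9 ≈ 21.032
Since 1.8π²/2.7² ≈ 2.437 > 0.9, all λₙ > 0.
The n=1 mode decays slowest → dominates as t → ∞.
Asymptotic: u ~ c₁ sin(πx/2.7) e^{-λ₁t} with decay rate λ₁ ≈ 1.537.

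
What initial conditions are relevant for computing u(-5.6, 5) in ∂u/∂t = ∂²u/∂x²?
The entire real line. The heat equation has infinite propagation speed: any initial disturbance instantly affects all points (though exponentially small far away).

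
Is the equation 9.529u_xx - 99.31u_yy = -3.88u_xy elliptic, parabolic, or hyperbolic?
Rewriting in standard form: 9.529u_xx + 3.88u_xy - 99.31u_yy = 0. Computing B² - 4AC with A = 9.529, B = 3.88, C = -99.31: discriminant = 3800.35436 (positive). Answer: hyperbolic.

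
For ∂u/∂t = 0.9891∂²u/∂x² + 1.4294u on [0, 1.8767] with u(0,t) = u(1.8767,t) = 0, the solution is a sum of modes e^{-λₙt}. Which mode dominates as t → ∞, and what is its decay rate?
Eigenvalues: λₙ = 0.9891n²π²/1.8767² - 1.4294.
First three modes:
  n=1: λ₁ = 0.9891π²/1.8767² - 1.4294 ≈ 1.342
  n=2: λ₂ = 3.9564π²/1.8767² - 1.4294 ≈ 9.658
  n=3: λ₃ = 8.9019π²/1.8767² - 1.4294 ≈ 23.516
Since 0.9891π²/1.8767² ≈ 2.772 > 1.4294, all λₙ > 0.
The n=1 mode decays slowest → dominates as t → ∞.
Asymptotic: u ~ c₁ sin(πx/1.8767) e^{-λ₁t} with decay rate λ₁ ≈ 1.342.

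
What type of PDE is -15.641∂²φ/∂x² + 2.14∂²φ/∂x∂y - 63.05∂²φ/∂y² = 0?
With A = -15.641, B = 2.14, C = -63.05, the discriminant is -3940.0806. This is an elliptic PDE.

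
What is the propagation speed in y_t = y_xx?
Infinite. The heat equation is parabolic, not hyperbolic, so disturbances propagate instantly.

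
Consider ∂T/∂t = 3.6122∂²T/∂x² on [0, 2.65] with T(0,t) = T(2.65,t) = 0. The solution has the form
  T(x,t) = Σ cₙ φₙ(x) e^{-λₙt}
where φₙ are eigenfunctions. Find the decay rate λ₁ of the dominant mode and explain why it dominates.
Eigenvalues: λₙ = 3.6122n²π²/2.65².
First three modes:
  n=1: λ₁ = 3.6122π²/2.65² ≈ 5.077
  n=2: λ₂ = 14.4488π²/2.65² ≈ 20.307 (4× faster decay)
  n=3: λ₃ = 32.5098π²/2.65² ≈ 45.69 (9× faster decay)
As t → ∞, higher modes decay exponentially faster. The n=1 mode dominates: T ~ c₁ sin(πx/2.65) e^{-λ₁t}.
Decay rate: λ₁ = 3.6122π²/2.65² ≈ 5.077.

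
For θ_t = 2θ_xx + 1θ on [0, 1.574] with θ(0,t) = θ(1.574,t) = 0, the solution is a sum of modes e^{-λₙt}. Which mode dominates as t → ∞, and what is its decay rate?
Eigenvalues: λₙ = 2n²π²/1.574² - 1.
First three modes:
  n=1: λ₁ = 2π²/1.574² - 1 ≈ 6.967
  n=2: λ₂ = 8π²/1.574² - 1 ≈ 30.87
  n=3: λ₃ = 18π²/1.574² - 1 ≈ 70.707
Since 2π²/1.574² ≈ 7.967 > 1, all λₙ > 0.
The n=1 mode decays slowest → dominates as t → ∞.
Asymptotic: θ ~ c₁ sin(πx/1.574) e^{-λ₁t} with decay rate λ₁ ≈ 6.967.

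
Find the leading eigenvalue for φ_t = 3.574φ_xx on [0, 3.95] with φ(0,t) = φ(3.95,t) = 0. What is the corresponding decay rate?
Eigenvalues: λₙ = 3.574n²π²/3.95².
First three modes:
  n=1: λ₁ = 3.574π²/3.95² ≈ 2.261
  n=2: λ₂ = 14.296π²/3.95² ≈ 9.043 (4× faster decay)
  n=3: λ₃ = 32.166π²/3.95² ≈ 20.347 (9× faster decay)
As t → ∞, higher modes decay exponentially faster. The n=1 mode dominates: φ ~ c₁ sin(πx/3.95) e^{-λ₁t}.
Decay rate: λ₁ = 3.574π²/3.95² ≈ 2.261.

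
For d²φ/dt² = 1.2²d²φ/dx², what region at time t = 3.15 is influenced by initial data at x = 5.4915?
Domain of influence: [1.7115, 9.2715]. Data at x = 5.4915 spreads outward at speed 1.2.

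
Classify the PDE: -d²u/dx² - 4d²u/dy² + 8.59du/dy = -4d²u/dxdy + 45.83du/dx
Rewriting in standard form: -d²u/dx² + 4d²u/dxdy - 4d²u/dy² - 45.83du/dx + 8.59du/dy = 0. A = -1, B = 4, C = -4. Discriminant B² - 4AC = 0. Since 0 = 0, parabolic.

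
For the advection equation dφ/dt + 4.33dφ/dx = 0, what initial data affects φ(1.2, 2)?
A single point: x = -7.46. The characteristic through (1.2, 2) is x - 4.33t = const, so x = 1.2 - 4.33·2 = -7.46.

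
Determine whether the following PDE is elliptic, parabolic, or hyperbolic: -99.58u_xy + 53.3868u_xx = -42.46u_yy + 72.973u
Rewriting in standard form: 53.3868u_xx - 99.58u_xy + 42.46u_yy - 72.973u = 0. Coefficients: A = 53.3868, B = -99.58, C = 42.46. B² - 4AC = 848.962288, which is positive, so the equation is hyperbolic.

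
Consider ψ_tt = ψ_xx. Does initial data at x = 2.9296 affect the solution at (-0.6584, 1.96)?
No. The domain of dependence is [-2.6184, 1.3016], and 2.9296 is outside this interval.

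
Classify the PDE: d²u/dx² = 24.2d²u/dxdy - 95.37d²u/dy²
Rewriting in standard form: d²u/dx² - 24.2d²u/dxdy + 95.37d²u/dy² = 0. A = 1, B = -24.2, C = 95.37. Discriminant B² - 4AC = 204.16. Since 204.16 > 0, hyperbolic.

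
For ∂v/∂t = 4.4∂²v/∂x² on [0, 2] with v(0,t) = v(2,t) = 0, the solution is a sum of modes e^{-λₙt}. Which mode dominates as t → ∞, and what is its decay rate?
Eigenvalues: λₙ = 4.4n²π²/2².
First three modes:
  n=1: λ₁ = 4.4π²/2² ≈ 10.857
  n=2: λ₂ = 17.6π²/2² ≈ 43.426 (4× faster decay)
  n=3: λ₃ = 39.6π²/2² ≈ 97.709 (9× faster decay)
As t → ∞, higher modes decay exponentially faster. The n=1 mode dominates: v ~ c₁ sin(πx/2) e^{-λ₁t}.
Decay rate: λ₁ = 4.4π²/2² ≈ 10.857.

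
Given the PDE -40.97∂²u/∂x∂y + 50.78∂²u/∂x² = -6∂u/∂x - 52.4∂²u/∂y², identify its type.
Rewriting in standard form: 50.78∂²u/∂x² - 40.97∂²u/∂x∂y + 52.4∂²u/∂y² + 6∂u/∂x = 0. The second-order coefficients are A = 50.78, B = -40.97, C = 52.4. Since B² - 4AC = -8964.9471 < 0, this is an elliptic PDE.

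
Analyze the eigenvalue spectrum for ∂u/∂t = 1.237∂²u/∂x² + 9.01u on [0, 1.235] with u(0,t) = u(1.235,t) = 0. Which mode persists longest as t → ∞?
Eigenvalues: λₙ = 1.237n²π²/1.235² - 9.01.
First three modes:
  n=1: λ₁ = 1.237π²/1.235² - 9.01 ≈ -1.005
  n=2: λ₂ = 4.948π²/1.235² - 9.01 ≈ 23.008
  n=3: λ₃ = 11.133π²/1.235² - 9.01 ≈ 63.031
Since 1.237π²/1.235² ≈ 8.005 < 9.01, λ₁ < 0.
The n=1 mode grows fastest (−λₙ is largest for n=1) → dominates.
Asymptotic: u ~ c₁ sin(πx/1.235) e^{1.005t} (exponential growth at rate −λ₁ ≈ 1.005).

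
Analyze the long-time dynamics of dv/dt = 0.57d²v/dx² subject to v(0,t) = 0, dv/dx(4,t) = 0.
Long-time behavior: v → 0. Heat escapes through the Dirichlet boundary.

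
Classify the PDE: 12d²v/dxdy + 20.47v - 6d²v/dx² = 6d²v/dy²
Rewriting in standard form: -6d²v/dx² + 12d²v/dxdy - 6d²v/dy² + 20.47v = 0. A = -6, B = 12, C = -6. Discriminant B² - 4AC = 0. Since 0 = 0, parabolic.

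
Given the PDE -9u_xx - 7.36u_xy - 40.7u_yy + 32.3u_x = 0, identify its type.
The second-order coefficients are A = -9, B = -7.36, C = -40.7. Since B² - 4AC = -1411.0304 < 0, this is an elliptic PDE.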